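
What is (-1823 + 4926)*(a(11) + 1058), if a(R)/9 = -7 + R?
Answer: 3394682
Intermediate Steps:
a(R) = -63 + 9*R (a(R) = 9*(-7 + R) = -63 + 9*R)
(-1823 + 4926)*(a(11) + 1058) = (-1823 + 4926)*((-63 + 9*11) + 1058) = 3103*((-63 + 99) + 1058) = 3103*(36 + 1058) = 3103*1094 = 3394682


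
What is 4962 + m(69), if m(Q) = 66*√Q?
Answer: 4962 + 66*√69 ≈ 5510.2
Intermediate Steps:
4962 + m(69) = 4962 + 66*√69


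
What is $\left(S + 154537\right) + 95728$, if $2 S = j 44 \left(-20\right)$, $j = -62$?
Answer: $277545$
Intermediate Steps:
$S = 27280$ ($S = \frac{\left(-62\right) 44 \left(-20\right)}{2} = \frac{\left(-2728\right) \left(-20\right)}{2} = \frac{1}{2} \cdot 54560 = 27280$)
$\left(S + 154537\right) + 95728 = \left(27280 + 154537\right) + 95728 = 181817 + 95728 = 277545$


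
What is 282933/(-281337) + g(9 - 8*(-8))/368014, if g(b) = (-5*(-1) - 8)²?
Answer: -4958132049/4930283558 ≈ -1.0056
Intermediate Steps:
g(b) = 9 (g(b) = (5 - 8)² = (-3)² = 9)
282933/(-281337) + g(9 - 8*(-8))/368014 = 282933/(-281337) + 9/368014 = 282933*(-1/281337) + 9*(1/368014) = -13473/13397 + 9/368014 = -4958132049/4930283558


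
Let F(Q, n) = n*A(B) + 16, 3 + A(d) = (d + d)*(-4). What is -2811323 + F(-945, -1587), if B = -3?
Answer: -2844634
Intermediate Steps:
A(d) = -3 - 8*d (A(d) = -3 + (d + d)*(-4) = -3 + (2*d)*(-4) = -3 - 8*d)
F(Q, n) = 16 + 21*n (F(Q, n) = n*(-3 - 8*(-3)) + 16 = n*(-3 + 24) + 16 = n*21 + 16 = 21*n + 16 = 16 + 21*n)
-2811323 + F(-945, -1587) = -2811323 + (16 + 21*(-1587)) = -2811323 + (16 - 33327) = -2811323 - 33311 = -2844634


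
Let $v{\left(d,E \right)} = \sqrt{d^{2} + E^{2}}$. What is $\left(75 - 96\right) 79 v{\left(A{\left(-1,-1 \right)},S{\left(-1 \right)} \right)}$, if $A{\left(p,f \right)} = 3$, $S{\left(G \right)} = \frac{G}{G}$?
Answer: $- 1659 \sqrt{10} \approx -5246.2$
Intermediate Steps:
$S{\left(G \right)} = 1$
$v{\left(d,E \right)} = \sqrt{E^{2} + d^{2}}$
$\left(75 - 96\right) 79 v{\left(A{\left(-1,-1 \right)},S{\left(-1 \right)} \right)} = \left(75 - 96\right) 79 \sqrt{1^{2} + 3^{2}} = \left(-21\right) 79 \sqrt{1 + 9} = - 1659 \sqrt{10}$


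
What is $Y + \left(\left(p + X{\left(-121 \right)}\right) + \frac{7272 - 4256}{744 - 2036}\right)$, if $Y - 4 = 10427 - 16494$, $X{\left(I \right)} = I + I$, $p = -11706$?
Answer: $- \frac{5818307}{323} \approx -18013.0$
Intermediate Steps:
$X{\left(I \right)} = 2 I$
$Y = -6063$ ($Y = 4 + \left(10427 - 16494\right) = 4 - 6067 = -6063$)
$Y + \left(\left(p + X{\left(-121 \right)}\right) + \frac{7272 - 4256}{744 - 2036}\right) = -6063 + \left(\left(-11706 + 2 \left(-121\right)\right) + \frac{7272 - 4256}{744 - 2036}\right) = -6063 + \left(\left(-11706 - 242\right) + \frac{3016}{-1292}\right) = -6063 + \left(-11948 + 3016 \left(- \frac{1}{1292}\right)\right) = -6063 - \frac{3859958}{323} = - \frac{5818307}{323}$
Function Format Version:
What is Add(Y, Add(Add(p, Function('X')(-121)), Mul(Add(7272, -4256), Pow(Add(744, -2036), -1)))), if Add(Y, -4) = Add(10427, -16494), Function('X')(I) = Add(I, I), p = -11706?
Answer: Rational(-5818307, 323) ≈ -18013.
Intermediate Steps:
Function('X')(I) = Mul(2, I)
Y = -6063 (Y = Add(4, Add(10427, -16494)) = Add(4, -6067) = -6063)
Add(Y, Add(Add(p, Function('X')(-121)), Mul(Add(7272, -4256), Pow(Add(744, -2036), -1)))) = Add(-6063, Add(Add(-11706, Mul(2, -121)), Mul(Add(7272, -4256), Pow(Add(744, -2036), -1)))) = Add(-6063, Add(Add(-11706, -242), Mul(3016, Pow(-1292, -1)))) = Add(-6063, Add(-11948, Mul(3016, Rational(-1, 1292)))) = Add(-6063, Add(-11948, Rational(-754, 323))) = Add(-6063, Rational(-3859958, 323)) = Rational(-5818307, 323)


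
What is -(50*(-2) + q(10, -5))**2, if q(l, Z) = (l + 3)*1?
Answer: -7569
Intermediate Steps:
q(l, Z) = 3 + l (q(l, Z) = (3 + l)*1 = 3 + l)
-(50*(-2) + q(10, -5))**2 = -(50*(-2) + (3 + 10))**2 = -(-100 + 13)**2 = -1*(-87)**2 = -1*7569 = -7569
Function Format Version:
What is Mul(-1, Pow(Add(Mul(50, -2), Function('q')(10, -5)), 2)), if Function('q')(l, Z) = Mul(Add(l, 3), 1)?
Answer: -7569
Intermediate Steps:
Function('q')(l, Z) = Add(3, l) (Function('q')(l, Z) = Mul(Add(3, l), 1) = Add(3, l))
Mul(-1, Pow(Add(Mul(50, -2), Function('q')(10, -5)), 2)) = Mul(-1, Pow(Add(Mul(50, -2), Add(3, 10)), 2)) = Mul(-1, Pow(Add(-100, 13), 2)) = Mul(-1, Pow(-87, 2)) = Mul(-1, 7569) = -7569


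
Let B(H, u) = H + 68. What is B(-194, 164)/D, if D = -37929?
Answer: 42/12643 ≈ 0.0033220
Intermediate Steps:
B(H, u) = 68 + H
B(-194, 164)/D = (68 - 194)/(-37929) = -126*(-1/37929) = 42/12643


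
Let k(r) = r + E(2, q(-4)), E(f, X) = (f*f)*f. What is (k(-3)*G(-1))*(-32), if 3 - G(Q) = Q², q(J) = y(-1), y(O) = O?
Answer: -320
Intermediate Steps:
q(J) = -1
E(f, X) = f³ (E(f, X) = f²*f = f³)
k(r) = 8 + r (k(r) = r + 2³ = r + 8 = 8 + r)
G(Q) = 3 - Q²
(k(-3)*G(-1))*(-32) = ((8 - 3)*(3 - 1*(-1)²))*(-32) = (5*(3 - 1*1))*(-32) = (5*(3 - 1))*(-32) = (5*2)*(-32) = 10*(-32) = -320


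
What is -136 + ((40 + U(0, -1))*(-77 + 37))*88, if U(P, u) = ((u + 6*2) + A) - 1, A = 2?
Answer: -183176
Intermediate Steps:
U(P, u) = 13 + u (U(P, u) = ((u + 6*2) + 2) - 1 = ((u + 12) + 2) - 1 = ((12 + u) + 2) - 1 = (14 + u) - 1 = 13 + u)
-136 + ((40 + U(0, -1))*(-77 + 37))*88 = -136 + ((40 + (13 - 1))*(-77 + 37))*88 = -136 + ((40 + 12)*(-40))*88 = -136 + (52*(-40))*88 = -136 - 2080*88 = -136 - 183040 = -183176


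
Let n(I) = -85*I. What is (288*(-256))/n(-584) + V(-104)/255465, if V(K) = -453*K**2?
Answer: -2183778752/105677355 ≈ -20.665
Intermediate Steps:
(288*(-256))/n(-584) + V(-104)/255465 = (288*(-256))/((-85*(-584))) - 453*(-104)**2/255465 = -73728/49640 - 453*10816*(1/255465) = -73728*1/49640 - 4899648*1/255465 = -9216/6205 - 1633216/85155 = -2183778752/105677355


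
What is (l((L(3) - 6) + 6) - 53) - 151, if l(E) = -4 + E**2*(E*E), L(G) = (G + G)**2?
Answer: 1679408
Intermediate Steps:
L(G) = 4*G**2 (L(G) = (2*G)**2 = 4*G**2)
l(E) = -4 + E**4 (l(E) = -4 + E**2*E**2 = -4 + E**4)
(l((L(3) - 6) + 6) - 53) - 151 = ((-4 + ((4*3**2 - 6) + 6)**4) - 53) - 151 = ((-4 + ((4*9 - 6) + 6)**4) - 53) - 151 = ((-4 + ((36 - 6) + 6)**4) - 53) - 151 = ((-4 + (30 + 6)**4) - 53) - 151 = ((-4 + 36**4) - 53) - 151 = ((-4 + 1679616) - 53) - 151 = (1679612 - 53) - 151 = 1679559 - 151 = 1679408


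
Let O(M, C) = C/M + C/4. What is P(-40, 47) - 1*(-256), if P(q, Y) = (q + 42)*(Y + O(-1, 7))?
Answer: 679/2 ≈ 339.50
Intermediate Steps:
O(M, C) = C/4 + C/M (O(M, C) = C/M + C*(¼) = C/M + C/4 = C/4 + C/M)
P(q, Y) = (42 + q)*(-21/4 + Y) (P(q, Y) = (q + 42)*(Y + ((¼)*7 + 7/(-1))) = (42 + q)*(Y + (7/4 + 7*(-1))) = (42 + q)*(Y + (7/4 - 7)) = (42 + q)*(Y - 21/4) = (42 + q)*(-21/4 + Y))
P(-40, 47) - 1*(-256) = (-441/2 + 42*47 - 21/4*(-40) + 47*(-40)) - 1*(-256) = (-441/2 + 1974 + 210 - 1880) + 256 = 167/2 + 256 = 679/2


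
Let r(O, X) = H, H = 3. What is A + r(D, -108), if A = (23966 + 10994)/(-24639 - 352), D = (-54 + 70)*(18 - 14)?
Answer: 40013/24991 ≈ 1.6011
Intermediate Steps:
D = 64 (D = 16*4 = 64)
r(O, X) = 3
A = -34960/24991 (A = 34960/(-24991) = 34960*(-1/24991) = -34960/24991 ≈ -1.3989)
A + r(D, -108) = -34960/24991 + 3 = 40013/24991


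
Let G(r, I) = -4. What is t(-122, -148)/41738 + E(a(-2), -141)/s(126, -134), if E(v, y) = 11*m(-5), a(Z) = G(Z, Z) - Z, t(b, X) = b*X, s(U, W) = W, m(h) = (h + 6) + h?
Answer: 1063994/1398223 ≈ 0.76096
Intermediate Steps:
m(h) = 6 + 2*h (m(h) = (6 + h) + h = 6 + 2*h)
t(b, X) = X*b
a(Z) = -4 - Z
E(v, y) = -44 (E(v, y) = 11*(6 + 2*(-5)) = 11*(6 - 10) = 11*(-4) = -44)
t(-122, -148)/41738 + E(a(-2), -141)/s(126, -134) = -148*(-122)/41738 - 44/(-134) = 18056*(1/41738) - 44*(-1/134) = 9028/20869 + 22/67 = 1063994/1398223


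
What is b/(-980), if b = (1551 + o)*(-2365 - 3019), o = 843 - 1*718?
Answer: 2255896/245 ≈ 9207.7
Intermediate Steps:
o = 125 (o = 843 - 718 = 125)
b = -9023584 (b = (1551 + 125)*(-2365 - 3019) = 1676*(-5384) = -9023584)
b/(-980) = -9023584/(-980) = -9023584*(-1/980) = 2255896/245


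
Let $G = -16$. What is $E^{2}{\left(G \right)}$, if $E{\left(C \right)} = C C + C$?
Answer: $57600$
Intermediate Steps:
$E{\left(C \right)} = C + C^{2}$ ($E{\left(C \right)} = C^{2} + C = C + C^{2}$)
$E^{2}{\left(G \right)} = \left(- 16 \left(1 - 16\right)\right)^{2} = \left(\left(-16\right) \left(-15\right)\right)^{2} = 240^{2} = 57600$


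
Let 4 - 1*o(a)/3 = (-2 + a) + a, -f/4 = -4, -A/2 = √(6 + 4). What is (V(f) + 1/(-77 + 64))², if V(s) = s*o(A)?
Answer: 76310209/169 + 1437312*√10/13 ≈ 8.0117e+5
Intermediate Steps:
A = -2*√10 (A = -2*√(6 + 4) = -2*√10 ≈ -6.3246)
f = 16 (f = -4*(-4) = 16)
o(a) = 18 - 6*a (o(a) = 12 - 3*((-2 + a) + a) = 12 - 3*(-2 + 2*a) = 12 + (6 - 6*a) = 18 - 6*a)
V(s) = s*(18 + 12*√10) (V(s) = s*(18 - (-12)*√10) = s*(18 + 12*√10))
(V(f) + 1/(-77 + 64))² = (6*16*(3 + 2*√10) + 1/(-77 + 64))² = ((288 + 192*√10) + 1/(-13))² = ((288 + 192*√10) - 1/13)² = (3743/13 + 192*√10)²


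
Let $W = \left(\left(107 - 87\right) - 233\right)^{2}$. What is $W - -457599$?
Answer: $502968$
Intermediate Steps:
$W = 45369$ ($W = \left(\left(107 - 87\right) - 233\right)^{2} = \left(20 - 233\right)^{2} = \left(-213\right)^{2} = 45369$)
$W - -457599 = 45369 - -457599 = 45369 + 457599 = 502968$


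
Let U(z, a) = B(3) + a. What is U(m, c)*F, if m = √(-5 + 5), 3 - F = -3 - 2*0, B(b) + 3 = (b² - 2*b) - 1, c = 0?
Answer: -6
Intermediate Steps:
B(b) = -4 + b² - 2*b (B(b) = -3 + ((b² - 2*b) - 1) = -3 + (-1 + b² - 2*b) = -4 + b² - 2*b)
F = 6 (F = 3 - (-3 - 2*0) = 3 - (-3 + 0) = 3 - 1*(-3) = 3 + 3 = 6)
m = 0 (m = √0 = 0)
U(z, a) = -1 + a (U(z, a) = (-4 + 3² - 2*3) + a = (-4 + 9 - 6) + a = -1 + a)
U(m, c)*F = (-1 + 0)*6 = -1*6 = -6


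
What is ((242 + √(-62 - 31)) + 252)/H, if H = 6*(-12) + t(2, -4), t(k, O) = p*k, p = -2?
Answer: -13/2 - I*√93/76 ≈ -6.5 - 0.12689*I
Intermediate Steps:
t(k, O) = -2*k
H = -76 (H = 6*(-12) - 2*2 = -72 - 4 = -76)
((242 + √(-62 - 31)) + 252)/H = ((242 + √(-62 - 31)) + 252)/(-76) = ((242 + √(-93)) + 252)*(-1/76) = ((242 + I*√93) + 252)*(-1/76) = (494 + I*√93)*(-1/76) = -13/2 - I*√93/76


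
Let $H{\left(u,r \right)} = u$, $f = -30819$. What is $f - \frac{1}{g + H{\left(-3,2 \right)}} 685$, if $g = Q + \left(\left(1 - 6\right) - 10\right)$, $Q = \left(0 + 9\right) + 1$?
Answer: $- \frac{245867}{8} \approx -30733.0$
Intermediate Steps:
$Q = 10$ ($Q = 9 + 1 = 10$)
$g = -5$ ($g = 10 + \left(\left(1 - 6\right) - 10\right) = 10 - 15 = -5$)
$f - \frac{1}{g + H{\left(-3,2 \right)}} 685 = -30819 - \frac{1}{-5 - 3} \cdot 685 = -30819 - \frac{1}{-8} \cdot 685 = -30819 - \left(- \frac{1}{8}\right) 685 = -30819 - - \frac{685}{8} = -30819 + \frac{685}{8} = - \frac{245867}{8}$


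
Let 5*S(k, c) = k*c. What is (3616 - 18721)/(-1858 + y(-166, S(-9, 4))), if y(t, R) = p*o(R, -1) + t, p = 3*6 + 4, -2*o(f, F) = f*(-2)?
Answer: 75525/10912 ≈ 6.9213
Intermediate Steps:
o(f, F) = f (o(f, F) = -f*(-2)/2 = -(-1)*f = f)
p = 22 (p = 18 + 4 = 22)
S(k, c) = c*k/5 (S(k, c) = (k*c)/5 = (c*k)/5 = c*k/5)
y(t, R) = t + 22*R (y(t, R) = 22*R + t = t + 22*R)
(3616 - 18721)/(-1858 + y(-166, S(-9, 4))) = (3616 - 18721)/(-1858 + (-166 + 22*((⅕)*4*(-9)))) = -15105/(-1858 + (-166 + 22*(-36/5))) = -15105/(-1858 + (-166 - 792/5)) = -15105/(-1858 - 1622/5) = -15105/(-10912/5) = -15105*(-5/10912) = 75525/10912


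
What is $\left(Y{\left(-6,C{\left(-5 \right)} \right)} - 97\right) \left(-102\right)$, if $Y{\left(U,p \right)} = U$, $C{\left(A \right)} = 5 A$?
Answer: $10506$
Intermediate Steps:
$\left(Y{\left(-6,C{\left(-5 \right)} \right)} - 97\right) \left(-102\right) = \left(-6 - 97\right) \left(-102\right) = \left(-103\right) \left(-102\right) = 10506$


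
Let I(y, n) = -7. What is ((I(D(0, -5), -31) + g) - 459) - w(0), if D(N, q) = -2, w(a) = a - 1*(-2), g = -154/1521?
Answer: -711982/1521 ≈ -468.10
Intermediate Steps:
g = -154/1521 (g = -154*1/1521 = -154/1521 ≈ -0.10125)
w(a) = 2 + a (w(a) = a + 2 = 2 + a)
((I(D(0, -5), -31) + g) - 459) - w(0) = ((-7 - 154/1521) - 459) - (2 + 0) = (-10801/1521 - 459) - 1*2 = -708940/1521 - 2 = -711982/1521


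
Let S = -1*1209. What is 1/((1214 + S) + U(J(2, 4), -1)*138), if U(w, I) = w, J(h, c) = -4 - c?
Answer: -1/1099 ≈ -0.00090992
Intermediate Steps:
S = -1209
1/((1214 + S) + U(J(2, 4), -1)*138) = 1/((1214 - 1209) + (-4 - 1*4)*138) = 1/(5 + (-4 - 4)*138) = 1/(5 - 8*138) = 1/(5 - 1104) = 1/(-1099) = -1/1099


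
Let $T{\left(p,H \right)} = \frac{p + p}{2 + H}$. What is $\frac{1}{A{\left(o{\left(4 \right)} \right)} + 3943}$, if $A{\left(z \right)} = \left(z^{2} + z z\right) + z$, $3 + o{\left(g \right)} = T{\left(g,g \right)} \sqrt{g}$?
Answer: $\frac{9}{35486} \approx 0.00025362$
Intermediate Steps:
$T{\left(p,H \right)} = \frac{2 p}{2 + H}$
$o{\left(g \right)} = -3 + \frac{2 g^{\frac{3}{2}}}{2 + g}$ ($o{\left(g \right)} = -3 + \frac{2 g}{2 + g} \sqrt{g} = -3 + \frac{2 g^{\frac{3}{2}}}{2 + g}$)
$A{\left(z \right)} = z + 2 z^{2}$ ($A{\left(z \right)} = \left(z^{2} + z^{2}\right) + z = 2 z^{2} + z = z + 2 z^{2}$)
$\frac{1}{A{\left(o{\left(4 \right)} \right)} + 3943} = \frac{1}{\frac{-6 - 12 + 2 \cdot 4^{\frac{3}{2}}}{2 + 4} \left(1 + 2 \frac{-6 - 12 + 2 \cdot 4^{\frac{3}{2}}}{2 + 4}\right) + 3943} = \frac{1}{\frac{-6 - 12 + 2 \cdot 8}{6} \left(1 + 2 \frac{-6 - 12 + 2 \cdot 8}{6}\right) + 3943} = \frac{1}{\frac{-6 - 12 + 16}{6} \left(1 + 2 \frac{-6 - 12 + 16}{6}\right) + 3943} = \frac{1}{\frac{1}{6} \left(-2\right) \left(1 + 2 \cdot \frac{1}{6} \left(-2\right)\right) + 3943} = \frac{1}{- \frac{1 + 2 \left(- \frac{1}{3}\right)}{3} + 3943} = \frac{1}{- \frac{1 - \frac{2}{3}}{3} + 3943} = \frac{1}{\left(- \frac{1}{3}\right) \frac{1}{3} + 3943} = \frac{1}{- \frac{1}{9} + 3943} = \frac{1}{\frac{35486}{9}} = \frac{9}{35486}$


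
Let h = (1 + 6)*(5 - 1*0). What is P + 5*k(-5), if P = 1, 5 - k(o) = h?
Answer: -149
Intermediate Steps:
h = 35 (h = 7*(5 + 0) = 7*5 = 35)
k(o) = -30 (k(o) = 5 - 1*35 = 5 - 35 = -30)
P + 5*k(-5) = 1 + 5*(-30) = 1 - 150 = -149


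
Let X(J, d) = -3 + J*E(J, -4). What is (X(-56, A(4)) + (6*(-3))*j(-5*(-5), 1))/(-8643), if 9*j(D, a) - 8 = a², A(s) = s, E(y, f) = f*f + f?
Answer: 231/2881 ≈ 0.080181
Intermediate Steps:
E(y, f) = f + f² (E(y, f) = f² + f = f + f²)
j(D, a) = 8/9 + a²/9
X(J, d) = -3 + 12*J (X(J, d) = -3 + J*(-4*(1 - 4)) = -3 + J*(-4*(-3)) = -3 + J*12 = -3 + 12*J)
(X(-56, A(4)) + (6*(-3))*j(-5*(-5), 1))/(-8643) = ((-3 + 12*(-56)) + (6*(-3))*(8/9 + (⅑)*1²))/(-8643) = ((-3 - 672) - 18*(8/9 + (⅑)*1))*(-1/8643) = (-675 - 18*(8/9 + ⅑))*(-1/8643) = (-675 - 18*1)*(-1/8643) = (-675 - 18)*(-1/8643) = -693*(-1/8643) = 231/2881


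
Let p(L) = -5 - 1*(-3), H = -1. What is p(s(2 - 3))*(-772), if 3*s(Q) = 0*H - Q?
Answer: 1544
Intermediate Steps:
s(Q) = -Q/3 (s(Q) = (0*(-1) - Q)/3 = (0 - Q)/3 = (-Q)/3 = -Q/3)
p(L) = -2 (p(L) = -5 + 3 = -2)
p(s(2 - 3))*(-772) = -2*(-772) = 1544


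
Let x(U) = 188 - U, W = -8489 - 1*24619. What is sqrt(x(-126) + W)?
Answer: I*sqrt(32794) ≈ 181.09*I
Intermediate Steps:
W = -33108 (W = -8489 - 24619 = -33108)
sqrt(x(-126) + W) = sqrt((188 - 1*(-126)) - 33108) = sqrt((188 + 126) - 33108) = sqrt(314 - 33108) = sqrt(-32794) = I*sqrt(32794)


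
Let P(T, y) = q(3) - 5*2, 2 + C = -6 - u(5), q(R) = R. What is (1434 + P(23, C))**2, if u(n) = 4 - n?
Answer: 2036329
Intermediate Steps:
C = -7 (C = -2 + (-6 - (4 - 1*5)) = -2 + (-6 - (4 - 5)) = -2 + (-6 - 1*(-1)) = -2 + (-6 + 1) = -2 - 5 = -7)
P(T, y) = -7 (P(T, y) = 3 - 5*2 = 3 - 10 = -7)
(1434 + P(23, C))**2 = (1434 - 7)**2 = 1427**2 = 2036329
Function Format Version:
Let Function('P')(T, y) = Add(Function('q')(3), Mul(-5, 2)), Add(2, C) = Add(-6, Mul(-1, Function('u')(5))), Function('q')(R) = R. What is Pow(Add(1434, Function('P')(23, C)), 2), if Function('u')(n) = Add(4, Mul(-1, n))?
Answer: 2036329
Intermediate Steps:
C = -7 (C = Add(-2, Add(-6, Mul(-1, Add(4, Mul(-1, 5))))) = Add(-2, Add(-6, Mul(-1, Add(4, -5)))) = Add(-2, Add(-6, Mul(-1, -1))) = Add(-2, Add(-6, 1)) = Add(-2, -5) = -7)
Function('P')(T, y) = -7 (Function('P')(T, y) = Add(3, Mul(-5, 2)) = Add(3, -10) = -7)
Pow(Add(1434, Function('P')(23, C)), 2) = Pow(Add(1434, -7), 2) = Pow(1427, 2) = 2036329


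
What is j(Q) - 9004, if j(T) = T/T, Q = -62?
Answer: -9003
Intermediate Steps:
j(T) = 1
j(Q) - 9004 = 1 - 9004 = -9003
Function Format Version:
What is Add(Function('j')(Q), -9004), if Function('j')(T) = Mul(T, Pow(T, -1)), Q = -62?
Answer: -9003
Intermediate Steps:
Function('j')(T) = 1
Add(Function('j')(Q), -9004) = Add(1, -9004) = -9003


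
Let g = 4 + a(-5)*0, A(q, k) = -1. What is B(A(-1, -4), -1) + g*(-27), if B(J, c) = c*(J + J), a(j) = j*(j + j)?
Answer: -106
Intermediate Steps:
a(j) = 2*j² (a(j) = j*(2*j) = 2*j²)
g = 4 (g = 4 + (2*(-5)²)*0 = 4 + (2*25)*0 = 4 + 50*0 = 4 + 0 = 4)
B(J, c) = 2*J*c (B(J, c) = c*(2*J) = 2*J*c)
B(A(-1, -4), -1) + g*(-27) = 2*(-1)*(-1) + 4*(-27) = 2 - 108 = -106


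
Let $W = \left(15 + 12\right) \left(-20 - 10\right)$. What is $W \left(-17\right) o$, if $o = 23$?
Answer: $316710$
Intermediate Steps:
$W = -810$ ($W = 27 \left(-30\right) = -810$)
$W \left(-17\right) o = \left(-810\right) \left(-17\right) 23 = 13770 \cdot 23 = 316710$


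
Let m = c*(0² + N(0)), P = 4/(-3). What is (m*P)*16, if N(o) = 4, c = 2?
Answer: -512/3 ≈ -170.67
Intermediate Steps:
P = -4/3 (P = 4*(-⅓) = -4/3 ≈ -1.3333)
m = 8 (m = 2*(0² + 4) = 2*(0 + 4) = 2*4 = 8)
(m*P)*16 = (8*(-4/3))*16 = -32/3*16 = -512/3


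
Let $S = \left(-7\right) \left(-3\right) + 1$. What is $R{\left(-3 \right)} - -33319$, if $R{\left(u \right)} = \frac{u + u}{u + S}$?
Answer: $\frac{633055}{19} \approx 33319.0$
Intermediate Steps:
$S = 22$ ($S = 21 + 1 = 22$)
$R{\left(u \right)} = \frac{2 u}{22 + u}$ ($R{\left(u \right)} = \frac{u + u}{u + 22} = \frac{2 u}{22 + u}$)
$R{\left(-3 \right)} - -33319 = 2 \left(-3\right) \frac{1}{22 - 3} - -33319 = 2 \left(-3\right) \frac{1}{19} + 33319 = - \frac{6}{19} + 33319 = \frac{633055}{19}$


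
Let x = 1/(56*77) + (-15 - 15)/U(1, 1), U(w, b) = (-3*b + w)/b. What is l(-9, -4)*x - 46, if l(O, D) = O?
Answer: -780481/4312 ≈ -181.00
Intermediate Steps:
U(w, b) = (w - 3*b)/b
x = 64681/4312 (x = 1/(56*77) + (-15 - 15)/(-3 + 1/1) = (1/56)*(1/77) - 30/(-3 + 1*1) = 1/4312 - 30/(-3 + 1) = 1/4312 - 30/(-2) = 1/4312 - 30*(-½) = 1/4312 + 15 = 64681/4312 ≈ 15.000)
l(-9, -4)*x - 46 = -9*64681/4312 - 46 = -582129/4312 - 46 = -780481/4312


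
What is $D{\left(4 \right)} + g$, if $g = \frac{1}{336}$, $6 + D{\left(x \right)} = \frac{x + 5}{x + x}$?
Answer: $- \frac{1637}{336} \approx -4.872$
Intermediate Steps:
$D{\left(x \right)} = -6 + \frac{5 + x}{2 x}$ ($D{\left(x \right)} = -6 + \frac{x + 5}{x + x} = -6 + \frac{5 + x}{2 x}$)
$g = \frac{1}{336} \approx 0.0029762$
$D{\left(4 \right)} + g = \frac{5 - 44}{2 \cdot 4} + \frac{1}{336} = \frac{1}{2} \cdot \frac{1}{4} \left(5 - 44\right) + \frac{1}{336} = \frac{1}{2} \cdot \frac{1}{4} \left(-39\right) + \frac{1}{336} = - \frac{39}{8} + \frac{1}{336} = - \frac{1637}{336}$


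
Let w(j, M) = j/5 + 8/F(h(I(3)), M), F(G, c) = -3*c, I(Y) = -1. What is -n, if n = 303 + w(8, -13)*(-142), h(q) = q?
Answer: -9101/195 ≈ -46.672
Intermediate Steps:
w(j, M) = -8/(3*M) + j/5 (w(j, M) = j/5 + 8/((-3*M)) = j*(⅕) + 8*(-1/(3*M)) = j/5 - 8/(3*M) = -8/(3*M) + j/5)
n = 9101/195 (n = 303 + (-8/3/(-13) + (⅕)*8)*(-142) = 303 + (-8/3*(-1/13) + 8/5)*(-142) = 303 + (8/39 + 8/5)*(-142) = 303 + (352/195)*(-142) = 303 - 49984/195 = 9101/195 ≈ 46.672)
-n = -1*9101/195 = -9101/195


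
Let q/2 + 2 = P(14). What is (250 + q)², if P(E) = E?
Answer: 75076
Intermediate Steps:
q = 24 (q = -4 + 2*14 = -4 + 28 = 24)
(250 + q)² = (250 + 24)² = 274² = 75076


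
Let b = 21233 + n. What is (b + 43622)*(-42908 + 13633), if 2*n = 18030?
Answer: -2162544250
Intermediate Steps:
n = 9015 (n = (1/2)*18030 = 9015)
b = 30248 (b = 21233 + 9015 = 30248)
(b + 43622)*(-42908 + 13633) = (30248 + 43622)*(-42908 + 13633) = 73870*(-29275) = -2162544250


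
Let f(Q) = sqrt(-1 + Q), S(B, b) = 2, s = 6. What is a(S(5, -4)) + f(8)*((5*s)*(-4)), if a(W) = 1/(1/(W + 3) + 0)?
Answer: 5 - 120*sqrt(7) ≈ -312.49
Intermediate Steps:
a(W) = 3 + W (a(W) = 1/(1/(3 + W) + 0) = 1/(1/(3 + W)) = 3 + W)
a(S(5, -4)) + f(8)*((5*s)*(-4)) = (3 + 2) + sqrt(-1 + 8)*((5*6)*(-4)) = 5 + sqrt(7)*(30*(-4)) = 5 + sqrt(7)*(-120) = 5 - 120*sqrt(7)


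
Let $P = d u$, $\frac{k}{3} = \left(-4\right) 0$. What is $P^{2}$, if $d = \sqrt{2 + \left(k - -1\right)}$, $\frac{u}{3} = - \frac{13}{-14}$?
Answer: $\frac{4563}{196} \approx 23.281$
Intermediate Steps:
$k = 0$ ($k = 3 \left(\left(-4\right) 0\right) = 3 \cdot 0 = 0$)
$u = \frac{39}{14}$ ($u = 3 \left(- \frac{13}{-14}\right) = 3 \left(\left(-13\right) \left(- \frac{1}{14}\right)\right) = 3 \cdot \frac{13}{14} = \frac{39}{14} \approx 2.7857$)
$d = \sqrt{3}$ ($d = \sqrt{2 + \left(0 - -1\right)} = \sqrt{2 + \left(0 + 1\right)} = \sqrt{2 + 1} = \sqrt{3} \approx 1.732$)
$P = \frac{39 \sqrt{3}}{14}$ ($P = \sqrt{3} \cdot \frac{39}{14} = \frac{39 \sqrt{3}}{14} \approx 4.825$)
$P^{2} = \left(\frac{39 \sqrt{3}}{14}\right)^{2} = \frac{4563}{196}$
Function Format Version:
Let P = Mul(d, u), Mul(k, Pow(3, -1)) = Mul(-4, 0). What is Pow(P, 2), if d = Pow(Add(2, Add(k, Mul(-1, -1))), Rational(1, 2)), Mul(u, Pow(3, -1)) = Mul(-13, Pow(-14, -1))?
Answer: Rational(4563, 196) ≈ 23.281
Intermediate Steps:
k = 0 (k = Mul(3, Mul(-4, 0)) = Mul(3, 0) = 0)
u = Rational(39, 14) (u = Mul(3, Mul(-13, Pow(-14, -1))) = Mul(3, Mul(-13, Rational(-1, 14))) = Mul(3, Rational(13, 14)) = Rational(39, 14) ≈ 2.7857)
d = Pow(3, Rational(1, 2)) (d = Pow(Add(2, Add(0, Mul(-1, -1))), Rational(1, 2)) = Pow(Add(2, Add(0, 1)), Rational(1, 2)) = Pow(Add(2, 1), Rational(1, 2)) = Pow(3, Rational(1, 2)) ≈ 1.7320)
P = Mul(Rational(39, 14), Pow(3, Rational(1, 2))) (P = Mul(Pow(3, Rational(1, 2)), Rational(39, 14)) = Mul(Rational(39, 14), Pow(3, Rational(1, 2))) ≈ 4.8250)
Pow(P, 2) = Pow(Mul(Rational(39, 14), Pow(3, Rational(1, 2))), 2) = Rational(4563, 196)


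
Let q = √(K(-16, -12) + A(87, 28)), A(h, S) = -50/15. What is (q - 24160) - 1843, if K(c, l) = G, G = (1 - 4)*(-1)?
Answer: -26003 + I*√3/3 ≈ -26003.0 + 0.57735*I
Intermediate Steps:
G = 3 (G = -3*(-1) = 3)
K(c, l) = 3
A(h, S) = -10/3 (A(h, S) = -50*1/15 = -10/3)
q = I*√3/3 (q = √(3 - 10/3) = √(-⅓) = I*√3/3 ≈ 0.57735*I)
(q - 24160) - 1843 = (I*√3/3 - 24160) - 1843 = (-24160 + I*√3/3) - 1843 = -26003 + I*√3/3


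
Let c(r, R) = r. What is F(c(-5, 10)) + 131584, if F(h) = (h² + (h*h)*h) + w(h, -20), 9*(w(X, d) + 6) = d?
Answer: 1183282/9 ≈ 1.3148e+5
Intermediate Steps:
w(X, d) = -6 + d/9
F(h) = -74/9 + h² + h³ (F(h) = (h² + (h*h)*h) + (-6 + (⅑)*(-20)) = (h² + h²*h) + (-6 - 20/9) = (h² + h³) - 74/9 = -74/9 + h² + h³)
F(c(-5, 10)) + 131584 = (-74/9 + (-5)² + (-5)³) + 131584 = (-74/9 + 25 - 125) + 131584 = -974/9 + 131584 = 1183282/9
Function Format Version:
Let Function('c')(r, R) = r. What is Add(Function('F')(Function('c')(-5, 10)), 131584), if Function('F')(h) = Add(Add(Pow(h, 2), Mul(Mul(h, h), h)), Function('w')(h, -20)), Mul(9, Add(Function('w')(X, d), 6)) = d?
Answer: Rational(1183282, 9) ≈ 1.3148e+5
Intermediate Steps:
Function('w')(X, d) = Add(-6, Mul(Rational(1, 9), d))
Function('F')(h) = Add(Rational(-74, 9), Pow(h, 2), Pow(h, 3)) (Function('F')(h) = Add(Add(Pow(h, 2), Mul(Mul(h, h), h)), Add(-6, Mul(Rational(1, 9), -20))) = Add(Add(Pow(h, 2), Mul(Pow(h, 2), h)), Add(-6, Rational(-20, 9))) = Add(Add(Pow(h, 2), Pow(h, 3)), Rational(-74, 9)) = Add(Rational(-74, 9), Pow(h, 2), Pow(h, 3)))
Add(Function('F')(Function('c')(-5, 10)), 131584) = Add(Add(Rational(-74, 9), Pow(-5, 2), Pow(-5, 3)), 131584) = Add(Add(Rational(-74, 9), 25, -125), 131584) = Add(Rational(-974, 9), 131584) = Rational(1183282, 9)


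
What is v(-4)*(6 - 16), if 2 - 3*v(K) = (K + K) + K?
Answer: -140/3 ≈ -46.667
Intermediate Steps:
v(K) = ⅔ - K (v(K) = ⅔ - ((K + K) + K)/3 = ⅔ - (2*K + K)/3 = ⅔ - K)
v(-4)*(6 - 16) = (⅔ - 1*(-4))*(6 - 16) = (⅔ + 4)*(-10) = (14/3)*(-10) = -140/3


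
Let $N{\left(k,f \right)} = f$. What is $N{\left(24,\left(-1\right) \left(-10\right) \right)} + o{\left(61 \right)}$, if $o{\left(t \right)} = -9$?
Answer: $1$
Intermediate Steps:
$N{\left(24,\left(-1\right) \left(-10\right) \right)} + o{\left(61 \right)} = \left(-1\right) \left(-10\right) - 9 = 10 - 9 = 1$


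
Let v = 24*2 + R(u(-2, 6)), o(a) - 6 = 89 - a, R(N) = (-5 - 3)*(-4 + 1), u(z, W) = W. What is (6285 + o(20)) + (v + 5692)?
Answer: 12124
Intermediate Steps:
R(N) = 24 (R(N) = -8*(-3) = 24)
o(a) = 95 - a (o(a) = 6 + (89 - a) = 95 - a)
v = 72 (v = 24*2 + 24 = 48 + 24 = 72)
(6285 + o(20)) + (v + 5692) = (6285 + (95 - 1*20)) + (72 + 5692) = (6285 + (95 - 20)) + 5764 = (6285 + 75) + 5764 = 6360 + 5764 = 12124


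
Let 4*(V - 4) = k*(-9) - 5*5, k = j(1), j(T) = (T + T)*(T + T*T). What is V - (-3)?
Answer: -33/4 ≈ -8.2500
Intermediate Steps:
j(T) = 2*T*(T + T**2) (j(T) = (2*T)*(T + T**2) = 2*T*(T + T**2))
k = 4 (k = 2*1**2*(1 + 1) = 2*1*2 = 4)
V = -45/4 (V = 4 + (4*(-9) - 5*5)/4 = 4 + (-36 - 25)/4 = 4 + (1/4)*(-61) = 4 - 61/4 = -45/4 ≈ -11.250)
V - (-3) = -45/4 - (-3) = -45/4 - 1*(-3) = -45/4 + 3 = -33/4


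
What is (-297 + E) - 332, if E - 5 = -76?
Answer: -700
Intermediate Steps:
E = -71 (E = 5 - 76 = -71)
(-297 + E) - 332 = (-297 - 71) - 332 = -368 - 332 = -700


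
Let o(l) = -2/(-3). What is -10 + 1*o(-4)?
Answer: -28/3 ≈ -9.3333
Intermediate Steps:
o(l) = 2/3 (o(l) = -2*(-1/3) = 2/3)
-10 + 1*o(-4) = -10 + 1*(2/3) = -10 + 2/3 = -28/3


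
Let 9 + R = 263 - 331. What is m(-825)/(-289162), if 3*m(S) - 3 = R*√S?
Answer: -1/289162 + 385*I*√33/867486 ≈ -3.4583e-6 + 0.0025495*I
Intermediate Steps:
R = -77 (R = -9 + (263 - 331) = -9 - 68 = -77)
m(S) = 1 - 77*√S/3 (m(S) = 1 + (-77*√S)/3 = 1 - 77*√S/3)
m(-825)/(-289162) = (1 - 385*I*√33/3)/(-289162) = (1 - 385*I*√33/3)*(-1/289162) = -1/289162 + 385*I*√33/867486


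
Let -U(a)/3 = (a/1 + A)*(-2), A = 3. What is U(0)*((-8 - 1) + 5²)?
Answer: 288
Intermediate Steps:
U(a) = 18 + 6*a (U(a) = -3*(a/1 + 3)*(-2) = -3*(a*1 + 3)*(-2) = -3*(a + 3)*(-2) = -3*(3 + a)*(-2) = -3*(-6 - 2*a) = 18 + 6*a)
U(0)*((-8 - 1) + 5²) = (18 + 6*0)*((-8 - 1) + 5²) = (18 + 0)*(-9 + 25) = 18*16 = 288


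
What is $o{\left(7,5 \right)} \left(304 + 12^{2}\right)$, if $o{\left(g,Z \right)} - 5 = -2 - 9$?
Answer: $-2688$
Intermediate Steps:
$o{\left(g,Z \right)} = -6$ ($o{\left(g,Z \right)} = 5 - 11 = -6$)
$o{\left(7,5 \right)} \left(304 + 12^{2}\right) = - 6 \left(304 + 12^{2}\right) = - 6 \left(304 + 144\right) = \left(-6\right) 448 = -2688$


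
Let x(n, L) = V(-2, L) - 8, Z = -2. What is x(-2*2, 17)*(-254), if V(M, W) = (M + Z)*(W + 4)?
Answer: 23368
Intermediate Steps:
V(M, W) = (-2 + M)*(4 + W) (V(M, W) = (M - 2)*(W + 4) = (-2 + M)*(4 + W))
x(n, L) = -24 - 4*L (x(n, L) = (-8 - 2*L + 4*(-2) - 2*L) - 8 = (-8 - 2*L - 8 - 2*L) - 8 = (-16 - 4*L) - 8 = -24 - 4*L)
x(-2*2, 17)*(-254) = (-24 - 4*17)*(-254) = (-24 - 68)*(-254) = -92*(-254) = 23368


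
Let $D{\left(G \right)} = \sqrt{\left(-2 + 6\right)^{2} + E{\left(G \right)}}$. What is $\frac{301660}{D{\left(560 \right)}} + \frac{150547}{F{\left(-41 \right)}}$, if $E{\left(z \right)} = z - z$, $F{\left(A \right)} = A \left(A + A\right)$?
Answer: $\frac{253695777}{3362} \approx 75460.0$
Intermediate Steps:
$F{\left(A \right)} = 2 A^{2}$ ($F{\left(A \right)} = A 2 A = 2 A^{2}$)
$E{\left(z \right)} = 0$
$D{\left(G \right)} = 4$ ($D{\left(G \right)} = \sqrt{\left(-2 + 6\right)^{2} + 0} = \sqrt{4^{2} + 0} = \sqrt{16 + 0} = \sqrt{16} = 4$)
$\frac{301660}{D{\left(560 \right)}} + \frac{150547}{F{\left(-41 \right)}} = \frac{301660}{4} + \frac{150547}{2 \left(-41\right)^{2}} = 301660 \cdot \frac{1}{4} + \frac{150547}{2 \cdot 1681} = 75415 + \frac{150547}{3362} = \frac{253695777}{3362}$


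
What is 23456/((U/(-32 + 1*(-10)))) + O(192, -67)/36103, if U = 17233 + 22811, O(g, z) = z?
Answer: -2964135467/120475711 ≈ -24.604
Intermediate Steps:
U = 40044
23456/((U/(-32 + 1*(-10)))) + O(192, -67)/36103 = 23456/((40044/(-32 + 1*(-10)))) - 67/36103 = 23456/((40044/(-32 - 10))) - 67*1/36103 = 23456/((40044/(-42))) - 67/36103 = 23456/((40044*(-1/42))) - 67/36103 = 23456/(-6674/7) - 67/36103 = 23456*(-7/6674) - 67/36103 = -82096/3337 - 67/36103 = -2964135467/120475711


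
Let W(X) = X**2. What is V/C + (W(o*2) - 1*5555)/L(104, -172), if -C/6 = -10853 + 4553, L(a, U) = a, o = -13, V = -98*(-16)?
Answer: -3290413/70200 ≈ -46.872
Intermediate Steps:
V = 1568
C = 37800 (C = -6*(-10853 + 4553) = -6*(-6300) = 37800)
V/C + (W(o*2) - 1*5555)/L(104, -172) = 1568/37800 + ((-13*2)**2 - 1*5555)/104 = 1568*(1/37800) + ((-26)**2 - 5555)*(1/104) = 28/675 + (676 - 5555)*(1/104) = 28/675 - 4879*1/104 = 28/675 - 4879/104 = -3290413/70200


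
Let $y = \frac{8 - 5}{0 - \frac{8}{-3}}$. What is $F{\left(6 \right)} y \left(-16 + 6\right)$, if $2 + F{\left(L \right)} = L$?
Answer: $-45$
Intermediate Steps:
$F{\left(L \right)} = -2 + L$
$y = \frac{9}{8}$ ($y = \frac{3}{0 - - \frac{8}{3}} = \frac{3}{0 + \frac{8}{3}} = \frac{3}{\frac{8}{3}} = 3 \cdot \frac{3}{8} = \frac{9}{8} \approx 1.125$)
$F{\left(6 \right)} y \left(-16 + 6\right) = \left(-2 + 6\right) \frac{9 \left(-16 + 6\right)}{8} = 4 \cdot \frac{9}{8} \left(-10\right) = 4 \left(- \frac{45}{4}\right) = -45$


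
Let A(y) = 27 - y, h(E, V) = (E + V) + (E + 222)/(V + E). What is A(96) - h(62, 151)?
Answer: -850/3 ≈ -283.33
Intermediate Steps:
h(E, V) = E + V + (222 + E)/(E + V) (h(E, V) = (E + V) + (222 + E)/(E + V) = E + V + (222 + E)/(E + V))
A(96) - h(62, 151) = (27 - 1*96) - (222 + 62 + 62**2 + 151**2 + 2*62*151)/(62 + 151) = (27 - 96) - (222 + 62 + 3844 + 22801 + 18724)/213 = -69 - 45653/213 = -69 - 1*643/3 = -69 - 643/3 = -850/3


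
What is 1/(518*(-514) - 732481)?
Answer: -1/998733 ≈ -1.0013e-6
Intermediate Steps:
1/(518*(-514) - 732481) = 1/(-266252 - 732481) = 1/(-998733) = -1/998733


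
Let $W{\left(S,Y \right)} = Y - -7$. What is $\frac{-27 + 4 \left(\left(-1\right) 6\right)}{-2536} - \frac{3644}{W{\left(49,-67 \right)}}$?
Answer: $\frac{2311061}{38040} \approx 60.753$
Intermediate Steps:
$W{\left(S,Y \right)} = 7 + Y$ ($W{\left(S,Y \right)} = Y + 7 = 7 + Y$)
$\frac{-27 + 4 \left(\left(-1\right) 6\right)}{-2536} - \frac{3644}{W{\left(49,-67 \right)}} = \frac{-27 + 4 \left(\left(-1\right) 6\right)}{-2536} - \frac{3644}{7 - 67} = \left(-27 + 4 \left(-6\right)\right) \left(- \frac{1}{2536}\right) - \frac{3644}{-60} = \left(-27 - 24\right) \left(- \frac{1}{2536}\right) - - \frac{911}{15} = \left(-51\right) \left(- \frac{1}{2536}\right) + \frac{911}{15} = \frac{51}{2536} + \frac{911}{15} = \frac{2311061}{38040}$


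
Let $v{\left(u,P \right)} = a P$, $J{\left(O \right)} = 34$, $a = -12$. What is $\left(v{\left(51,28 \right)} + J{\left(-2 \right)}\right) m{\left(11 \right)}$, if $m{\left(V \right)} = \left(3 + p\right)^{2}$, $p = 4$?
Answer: $-14798$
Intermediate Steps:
$m{\left(V \right)} = 49$ ($m{\left(V \right)} = \left(3 + 4\right)^{2} = 7^{2} = 49$)
$v{\left(u,P \right)} = - 12 P$
$\left(v{\left(51,28 \right)} + J{\left(-2 \right)}\right) m{\left(11 \right)} = \left(\left(-12\right) 28 + 34\right) 49 = \left(-336 + 34\right) 49 = \left(-302\right) 49 = -14798$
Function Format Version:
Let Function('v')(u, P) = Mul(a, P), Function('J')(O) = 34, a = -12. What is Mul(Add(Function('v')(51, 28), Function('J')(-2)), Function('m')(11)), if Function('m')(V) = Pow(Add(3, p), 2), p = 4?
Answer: -14798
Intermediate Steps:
Function('m')(V) = 49 (Function('m')(V) = Pow(Add(3, 4), 2) = Pow(7, 2) = 49)
Function('v')(u, P) = Mul(-12, P)
Mul(Add(Function('v')(51, 28), Function('J')(-2)), Function('m')(11)) = Mul(Add(Mul(-12, 28), 34), 49) = Mul(Add(-336, 34), 49) = Mul(-302, 49) = -14798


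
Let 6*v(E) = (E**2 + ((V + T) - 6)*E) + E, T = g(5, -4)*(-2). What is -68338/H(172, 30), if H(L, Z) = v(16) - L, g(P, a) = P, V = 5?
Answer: 34169/78 ≈ 438.06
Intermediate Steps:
T = -10 (T = 5*(-2) = -10)
v(E) = -5*E/3 + E**2/6 (v(E) = ((E**2 + ((5 - 10) - 6)*E) + E)/6 = ((E**2 + (-5 - 6)*E) + E)/6 = ((E**2 - 11*E) + E)/6 = (E**2 - 10*E)/6 = -5*E/3 + E**2/6)
H(L, Z) = 16 - L (H(L, Z) = (1/6)*16*(-10 + 16) - L = (1/6)*16*6 - L = 16 - L)
-68338/H(172, 30) = -68338/(16 - 1*172) = -68338/(16 - 172) = -68338/(-156) = -68338*(-1/156) = 34169/78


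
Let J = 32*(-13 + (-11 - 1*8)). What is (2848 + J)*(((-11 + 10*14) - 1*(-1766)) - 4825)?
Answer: -5344320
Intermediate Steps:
J = -1024 (J = 32*(-13 + (-11 - 8)) = 32*(-13 - 19) = 32*(-32) = -1024)
(2848 + J)*(((-11 + 10*14) - 1*(-1766)) - 4825) = (2848 - 1024)*(((-11 + 10*14) - 1*(-1766)) - 4825) = 1824*(((-11 + 140) + 1766) - 4825) = 1824*((129 + 1766) - 4825) = 1824*(1895 - 4825) = 1824*(-2930) = -5344320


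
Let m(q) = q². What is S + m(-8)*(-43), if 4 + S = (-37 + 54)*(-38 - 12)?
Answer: -3606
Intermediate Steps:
S = -854 (S = -4 + (-37 + 54)*(-38 - 12) = -4 + 17*(-50) = -4 - 850 = -854)
S + m(-8)*(-43) = -854 + (-8)²*(-43) = -854 + 64*(-43) = -854 - 2752 = -3606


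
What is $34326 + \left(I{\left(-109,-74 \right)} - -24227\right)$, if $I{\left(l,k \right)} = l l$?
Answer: $70434$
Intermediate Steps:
$I{\left(l,k \right)} = l^{2}$
$34326 + \left(I{\left(-109,-74 \right)} - -24227\right) = 34326 + \left(\left(-109\right)^{2} - -24227\right) = 34326 + \left(11881 + 24227\right) = 34326 + 36108 = 70434$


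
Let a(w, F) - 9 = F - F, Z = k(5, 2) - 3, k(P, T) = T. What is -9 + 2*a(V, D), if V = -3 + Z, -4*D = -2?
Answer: 9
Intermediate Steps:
D = ½ (D = -¼*(-2) = ½ ≈ 0.50000)
Z = -1 (Z = 2 - 3 = -1)
V = -4 (V = -3 - 1 = -4)
a(w, F) = 9 (a(w, F) = 9 + (F - F) = 9 + 0 = 9)
-9 + 2*a(V, D) = -9 + 2*9 = -9 + 18 = 9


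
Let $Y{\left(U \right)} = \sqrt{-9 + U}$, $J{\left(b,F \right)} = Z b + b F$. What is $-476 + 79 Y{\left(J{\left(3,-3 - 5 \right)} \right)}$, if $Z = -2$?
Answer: $-476 + 79 i \sqrt{39} \approx -476.0 + 493.35 i$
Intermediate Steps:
$J{\left(b,F \right)} = - 2 b + F b$ ($J{\left(b,F \right)} = - 2 b + b F = - 2 b + F b$)
$-476 + 79 Y{\left(J{\left(3,-3 - 5 \right)} \right)} = -476 + 79 \sqrt{-9 + 3 \left(-2 - 8\right)} = -476 + 79 \sqrt{-9 + 3 \left(-10\right)} = -476 + 79 \sqrt{-9 - 30} = -476 + 79 \sqrt{-39} = -476 + 79 i \sqrt{39}$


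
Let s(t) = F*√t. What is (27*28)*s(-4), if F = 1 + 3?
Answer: 6048*I ≈ 6048.0*I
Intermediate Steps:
F = 4
s(t) = 4*√t
(27*28)*s(-4) = (27*28)*(4*√(-4)) = 756*(4*(2*I)) = 756*(8*I) = 6048*I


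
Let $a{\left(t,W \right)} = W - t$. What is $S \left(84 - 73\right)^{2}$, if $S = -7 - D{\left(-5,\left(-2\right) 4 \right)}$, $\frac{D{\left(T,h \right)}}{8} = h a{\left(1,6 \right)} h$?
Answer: $-310607$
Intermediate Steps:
$D{\left(T,h \right)} = 40 h^{2}$ ($D{\left(T,h \right)} = 8 h \left(6 - 1\right) h = 8 h 5 h = 8 \cdot 5 h h = 8 \cdot 5 h^{2} = 40 h^{2}$)
$S = -2567$ ($S = -7 - 40 \left(\left(-2\right) 4\right)^{2} = -7 - 40 \left(-8\right)^{2} = -7 - 40 \cdot 64 = -7 - 2560 = -2567$)
$S \left(84 - 73\right)^{2} = - 2567 \left(84 - 73\right)^{2} = - 2567 \cdot 11^{2} = \left(-2567\right) 121 = -310607$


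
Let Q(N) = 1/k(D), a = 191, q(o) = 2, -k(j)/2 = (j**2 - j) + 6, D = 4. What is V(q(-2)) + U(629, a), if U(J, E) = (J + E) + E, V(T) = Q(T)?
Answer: 36395/36 ≈ 1011.0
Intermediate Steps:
k(j) = -12 - 2*j**2 + 2*j (k(j) = -2*((j**2 - j) + 6) = -2*(6 + j**2 - j) = -12 - 2*j**2 + 2*j)
Q(N) = -1/36 (Q(N) = 1/(-12 - 2*4**2 + 2*4) = 1/(-12 - 2*16 + 8) = 1/(-12 - 32 + 8) = 1/(-36) = -1/36)
V(T) = -1/36
U(J, E) = J + 2*E (U(J, E) = (E + J) + E = J + 2*E)
V(q(-2)) + U(629, a) = -1/36 + (629 + 2*191) = -1/36 + (629 + 382) = -1/36 + 1011 = 36395/36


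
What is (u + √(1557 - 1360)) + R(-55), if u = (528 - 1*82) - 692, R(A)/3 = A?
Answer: -411 + √197 ≈ -396.96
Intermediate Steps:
R(A) = 3*A
u = -246 (u = (528 - 82) - 692 = 446 - 692 = -246)
(u + √(1557 - 1360)) + R(-55) = (-246 + √(1557 - 1360)) + 3*(-55) = (-246 + √197) - 165 = -411 + √197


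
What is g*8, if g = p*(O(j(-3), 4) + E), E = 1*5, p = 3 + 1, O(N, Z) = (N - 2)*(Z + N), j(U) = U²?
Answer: 3072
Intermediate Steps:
O(N, Z) = (-2 + N)*(N + Z)
p = 4
E = 5
g = 384 (g = 4*((((-3)²)² - 2*(-3)² - 2*4 + (-3)²*4) + 5) = 4*((9² - 2*9 - 8 + 9*4) + 5) = 4*((81 - 18 - 8 + 36) + 5) = 4*(91 + 5) = 4*96 = 384)
g*8 = 384*8 = 3072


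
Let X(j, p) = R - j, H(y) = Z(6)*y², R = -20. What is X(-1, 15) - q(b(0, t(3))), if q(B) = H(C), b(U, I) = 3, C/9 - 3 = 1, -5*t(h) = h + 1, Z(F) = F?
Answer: -7795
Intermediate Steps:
t(h) = -⅕ - h/5 (t(h) = -(h + 1)/5 = -(1 + h)/5 = -⅕ - h/5)
C = 36 (C = 27 + 9*1 = 27 + 9 = 36)
H(y) = 6*y²
X(j, p) = -20 - j
q(B) = 7776 (q(B) = 6*36² = 6*1296 = 7776)
X(-1, 15) - q(b(0, t(3))) = (-20 - 1*(-1)) - 1*7776 = (-20 + 1) - 7776 = -19 - 7776 = -7795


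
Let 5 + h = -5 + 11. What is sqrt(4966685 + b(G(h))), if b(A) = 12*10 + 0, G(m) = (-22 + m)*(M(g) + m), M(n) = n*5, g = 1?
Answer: sqrt(4966805) ≈ 2228.6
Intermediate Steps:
h = 1 (h = -5 + (-5 + 11) = -5 + 6 = 1)
M(n) = 5*n
G(m) = (-22 + m)*(5 + m) (G(m) = (-22 + m)*(5*1 + m) = (-22 + m)*(5 + m))
b(A) = 120 (b(A) = 120 + 0 = 120)
sqrt(4966685 + b(G(h))) = sqrt(4966685 + 120) = sqrt(4966805)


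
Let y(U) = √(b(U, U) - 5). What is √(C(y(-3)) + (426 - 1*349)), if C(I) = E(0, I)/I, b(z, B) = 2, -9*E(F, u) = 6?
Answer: √(693 + 2*I*√3)/3 ≈ 8.775 + 0.021932*I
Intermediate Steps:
E(F, u) = -⅔ (E(F, u) = -⅑*6 = -⅔)
y(U) = I*√3 (y(U) = √(2 - 5) = √(-3) = I*√3)
C(I) = -2/(3*I)
√(C(y(-3)) + (426 - 1*349)) = √(-2*(-I*√3/3)/3 + (426 - 1*349)) = √(-(-2)*I*√3/9 + (426 - 349)) = √(2*I*√3/9 + 77) = √(77 + 2*I*√3/9)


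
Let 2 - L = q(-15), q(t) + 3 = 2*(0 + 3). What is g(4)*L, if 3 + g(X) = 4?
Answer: -1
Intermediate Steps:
q(t) = 3 (q(t) = -3 + 2*(0 + 3) = -3 + 2*3 = -3 + 6 = 3)
L = -1 (L = 2 - 1*3 = 2 - 3 = -1)
g(X) = 1 (g(X) = -3 + 4 = 1)
g(4)*L = 1*(-1) = -1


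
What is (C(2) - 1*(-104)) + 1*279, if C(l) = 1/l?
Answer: 767/2 ≈ 383.50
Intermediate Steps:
C(l) = 1/l
(C(2) - 1*(-104)) + 1*279 = (1/2 - 1*(-104)) + 1*279 = (½ + 104) + 279 = 209/2 + 279 = 767/2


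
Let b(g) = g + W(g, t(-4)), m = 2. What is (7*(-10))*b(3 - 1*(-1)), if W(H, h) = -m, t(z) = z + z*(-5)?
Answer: -140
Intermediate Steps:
t(z) = -4*z (t(z) = z - 5*z = -4*z)
W(H, h) = -2 (W(H, h) = -1*2 = -2)
b(g) = -2 + g (b(g) = g - 2 = -2 + g)
(7*(-10))*b(3 - 1*(-1)) = (7*(-10))*(-2 + (3 - 1*(-1))) = -70*(-2 + (3 + 1)) = -70*(-2 + 4) = -70*2 = -140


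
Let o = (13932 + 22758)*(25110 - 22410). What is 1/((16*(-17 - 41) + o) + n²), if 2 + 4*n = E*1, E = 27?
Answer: 16/1584993777 ≈ 1.0095e-8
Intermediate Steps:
o = 99063000 (o = 36690*2700 = 99063000)
n = 25/4 (n = -½ + (27*1)/4 = -½ + (¼)*27 = -½ + 27/4 = 25/4 ≈ 6.2500)
1/((16*(-17 - 41) + o) + n²) = 1/((16*(-17 - 41) + 99063000) + (25/4)²) = 1/((16*(-58) + 99063000) + 625/16) = 1/((-928 + 99063000) + 625/16) = 1/(99062072 + 625/16) = 1/(1584993777/16) = 16/1584993777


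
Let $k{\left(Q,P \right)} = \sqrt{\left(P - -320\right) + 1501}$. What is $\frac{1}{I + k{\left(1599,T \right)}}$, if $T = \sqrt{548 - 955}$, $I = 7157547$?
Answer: $\frac{1}{7157547 + \sqrt{1821 + i \sqrt{407}}} \approx 1.3971 \cdot 10^{-7} - 4.0 \cdot 10^{-15} i$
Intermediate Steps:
$T = i \sqrt{407}$ ($T = \sqrt{-407} = i \sqrt{407} \approx 20.174 i$)
$k{\left(Q,P \right)} = \sqrt{1821 + P}$ ($k{\left(Q,P \right)} = \sqrt{\left(P + 320\right) + 1501} = \sqrt{\left(320 + P\right) + 1501} = \sqrt{1821 + P}$)
$\frac{1}{I + k{\left(1599,T \right)}} = \frac{1}{7157547 + \sqrt{1821 + i \sqrt{407}}}$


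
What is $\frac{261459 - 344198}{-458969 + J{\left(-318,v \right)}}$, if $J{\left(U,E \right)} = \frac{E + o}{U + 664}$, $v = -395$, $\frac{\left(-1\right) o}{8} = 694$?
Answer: $\frac{28627694}{158809221} \approx 0.18026$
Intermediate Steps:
$o = -5552$ ($o = \left(-8\right) 694 = -5552$)
$J{\left(U,E \right)} = \frac{-5552 + E}{664 + U}$ ($J{\left(U,E \right)} = \frac{E - 5552}{U + 664} = \frac{-5552 + E}{664 + U}$)
$\frac{261459 - 344198}{-458969 + J{\left(-318,v \right)}} = \frac{261459 - 344198}{-458969 + \frac{-5552 - 395}{664 - 318}} = - \frac{82739}{-458969 + \frac{1}{346} \left(-5947\right)} = - \frac{82739}{-458969 - \frac{5947}{346}} = - \frac{82739}{- \frac{158809221}{346}} = \left(-82739\right) \left(- \frac{346}{158809221}\right) = \frac{28627694}{158809221}$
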